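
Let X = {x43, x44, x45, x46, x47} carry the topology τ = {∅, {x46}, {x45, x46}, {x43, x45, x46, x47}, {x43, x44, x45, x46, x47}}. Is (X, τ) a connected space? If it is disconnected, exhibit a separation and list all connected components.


(X, τ) is connected.

Find clopen sets (U ∈ τ with X ∖ U ∈ τ):
  U = ∅, X ∖ U = {x43, x44, x45, x46, x47} — both open, so U is clopen.
  U = {x43, x44, x45, x46, x47}, X ∖ U = ∅ — both open, so U is clopen.
Only trivial clopens (∅ and X) exist, so (X, τ) is connected.
Compute connected components by grouping points that agree on all clopens:
  component: {x43, x44, x45, x46, x47}


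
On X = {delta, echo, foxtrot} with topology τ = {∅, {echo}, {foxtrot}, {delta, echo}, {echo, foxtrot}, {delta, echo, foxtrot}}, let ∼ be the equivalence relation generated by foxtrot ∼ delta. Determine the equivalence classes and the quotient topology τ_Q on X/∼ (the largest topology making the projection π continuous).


X/∼ = {[delta=foxtrot], [echo]}; |τ_Q| = 3.

Equivalence classes: [delta=foxtrot], [echo].
Quotient map π: X → X/∼ sends delta ↦ [delta=foxtrot], echo ↦ [echo], foxtrot ↦ [delta=foxtrot].
For each subset V ⊆ X/∼, compute π^{-1}(V) ⊆ X and check whether π^{-1}(V) ∈ τ. V is open in τ_Q iff π^{-1}(V) ∈ τ.
  V = {}: π^{-1}(V) = ∅ ∈ τ ✓.
  V = {[delta=foxtrot]}: π^{-1}(V) = {delta, foxtrot} ∉ τ ✗.
  V = {[echo]}: π^{-1}(V) = {echo} ∈ τ ✓.
  V = {[delta=foxtrot], [echo]}: π^{-1}(V) = {delta, echo, foxtrot} ∈ τ ✓.
Open sets in the quotient: τ_Q = {{}, {[echo]}, {[delta=foxtrot], [echo]}} (3 elements).


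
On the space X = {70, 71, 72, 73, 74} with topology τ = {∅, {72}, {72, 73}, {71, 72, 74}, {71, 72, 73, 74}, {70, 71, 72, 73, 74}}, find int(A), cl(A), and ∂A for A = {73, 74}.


int(A) = ∅, cl(A) = {70, 71, 73, 74}, ∂A = {70, 71, 73, 74}.

Closed sets in (X, τ) are complements of opens:
  closed(X, τ) = {∅, {70}, {70, 73}, {70, 71, 74}, {70, 71, 73, 74}, {70, 71, 72, 73, 74}}.
int(A) = ⋃ {U ∈ τ : U ⊆ A}. Opens contained in A: ∅.
Taking the union of these: int(A) = ∅.
cl(A) = ⋂ {C closed : A ⊆ C}. Closed sets containing A: {70, 71, 73, 74}, {70, 71, 72, 73, 74}.
Intersecting these: cl(A) = {70, 71, 73, 74}.
∂A = cl(A) ∖ int(A) = {70, 71, 73, 74} ∖ ∅ = {70, 71, 73, 74}.


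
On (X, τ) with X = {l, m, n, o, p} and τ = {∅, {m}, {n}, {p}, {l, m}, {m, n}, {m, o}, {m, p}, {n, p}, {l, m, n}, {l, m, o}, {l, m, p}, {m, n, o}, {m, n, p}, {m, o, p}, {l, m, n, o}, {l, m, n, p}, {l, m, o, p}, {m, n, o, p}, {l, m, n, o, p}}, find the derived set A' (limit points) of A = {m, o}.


A' = {l, o}

For each x ∈ X, list the open sets U ∈ τ with x ∈ U, then check whether U ∩ (A ∖ {x}) ≠ ∅ for every such U.
  x = l: opens ∋ x are {l, m}, {l, m, n}, {l, m, o}, {l, m, p}, {l, m, n, o}, {l, m, n, p}, {l, m, o, p}, {l, m, n, o, p}; each meets A ∖ {l}, so x IS a limit point.
  x = m: open {m} ∋ x has {m} ∩ (A ∖ {m}) = ∅, so x is NOT a limit point.
  x = n: open {n} ∋ x has {n} ∩ (A ∖ {n}) = ∅, so x is NOT a limit point.
  x = o: opens ∋ x are {m, o}, {l, m, o}, {m, n, o}, {m, o, p}, {l, m, n, o}, {l, m, o, p}, {m, n, o, p}, {l, m, n, o, p}; each meets A ∖ {o}, so x IS a limit point.
  x = p: open {p} ∋ x has {p} ∩ (A ∖ {p}) = ∅, so x is NOT a limit point.
Collecting: A' = {l, o}.


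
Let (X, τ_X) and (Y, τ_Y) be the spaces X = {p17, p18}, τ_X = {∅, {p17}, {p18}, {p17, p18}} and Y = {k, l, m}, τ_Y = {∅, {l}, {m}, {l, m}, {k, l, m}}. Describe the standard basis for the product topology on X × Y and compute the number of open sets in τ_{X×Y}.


Basis B = {∅ × ∅, {p17} × {l}, {p17} × {m}, {p18} × {l}, {p18} × {m}, {p17} × {l, m}, {p17, p18} × {l}, {p17, p18} × {m}, {p18} × {l, m}, {p17} × {k, l, m}, {p18} × {k, l, m}, {p17, p18} × {l, m}, {p17, p18} × {k, l, m}}; |τ_{X×Y}| = 25.

Enumerate products U × V with U ∈ τ_X, V ∈ τ_Y (deduplicated):
  ∅ × ∅ = {} (∅)
  {p17} × {l} = {(p17,l)}
  {p17} × {m} = {(p17,m)}
  {p18} × {l} = {(p18,l)}
  {p18} × {m} = {(p18,m)}
  {p17} × {l, m} = {(p17,l), (p17,m)}
  {p17, p18} × {l} = {(p17,l), (p18,l)}
  {p17, p18} × {m} = {(p17,m), (p18,m)}
  {p18} × {l, m} = {(p18,l), (p18,m)}
  {p17} × {k, l, m} = {(p17,k), (p17,l), (p17,m)}
  {p18} × {k, l, m} = {(p18,k), (p18,l), (p18,m)}
  {p17, p18} × {l, m} = {(p17,l), (p17,m), (p18,l), (p18,m)}
  {p17, p18} × {k, l, m} = {(p17,k), (p17,l), (p17,m), (p18,k), (p18,l), (p18,m)}
These 13 distinct sets form the basis B.
Close under arbitrary unions to get τ_{X×Y}; counting gives |τ_{X×Y}| = 25.


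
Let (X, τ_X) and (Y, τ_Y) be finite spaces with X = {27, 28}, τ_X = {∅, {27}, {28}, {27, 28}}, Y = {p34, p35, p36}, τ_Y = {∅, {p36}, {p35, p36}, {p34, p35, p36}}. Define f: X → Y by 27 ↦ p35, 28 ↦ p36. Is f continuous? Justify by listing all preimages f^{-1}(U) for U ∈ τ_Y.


f IS continuous.

Compute f^{-1}(U) for each U ∈ τ_Y:
  U = ∅: f^{-1}(U) = ∅ ∈ τ_X ✓.
  U = {p36}: f^{-1}(U) = {28} ∈ τ_X ✓.
  U = {p35, p36}: f^{-1}(U) = {27, 28} ∈ τ_X ✓.
  U = {p34, p35, p36}: f^{-1}(U) = {27, 28} ∈ τ_X ✓.
Every preimage lies in τ_X, so f IS continuous.


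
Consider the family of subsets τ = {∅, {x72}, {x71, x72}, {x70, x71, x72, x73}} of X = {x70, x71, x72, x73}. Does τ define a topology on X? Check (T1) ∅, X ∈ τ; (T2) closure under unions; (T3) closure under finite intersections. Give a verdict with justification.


τ IS a topology on X.

Axiom (T1): ∅ ∈ τ? Yes; X ∈ τ? Yes.
Axiom (T2/T3): check pairwise unions and intersections of members of τ.
All pairwise intersections and unions checked — each lies in τ. Therefore τ satisfies (T1), (T2), (T3): it IS a topology on X.


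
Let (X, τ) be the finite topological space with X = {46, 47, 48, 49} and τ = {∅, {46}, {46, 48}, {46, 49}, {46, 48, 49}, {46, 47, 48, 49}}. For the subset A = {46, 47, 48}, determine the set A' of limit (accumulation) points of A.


A' = {47, 48, 49}

For each x ∈ X, list the open sets U ∈ τ with x ∈ U, then check whether U ∩ (A ∖ {x}) ≠ ∅ for every such U.
  x = 46: open {46} ∋ x has {46} ∩ (A ∖ {46}) = ∅, so x is NOT a limit point.
  x = 47: opens ∋ x are {46, 47, 48, 49}; each meets A ∖ {47}, so x IS a limit point.
  x = 48: opens ∋ x are {46, 48}, {46, 48, 49}, {46, 47, 48, 49}; each meets A ∖ {48}, so x IS a limit point.
  x = 49: opens ∋ x are {46, 49}, {46, 48, 49}, {46, 47, 48, 49}; each meets A ∖ {49}, so x IS a limit point.
Collecting: A' = {47, 48, 49}.


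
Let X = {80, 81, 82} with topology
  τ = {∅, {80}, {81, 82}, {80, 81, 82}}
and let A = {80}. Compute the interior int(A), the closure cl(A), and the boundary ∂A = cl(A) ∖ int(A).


int(A) = {80}, cl(A) = {80}, ∂A = ∅.

Closed sets in (X, τ) are complements of opens:
  closed(X, τ) = {∅, {80}, {81, 82}, {80, 81, 82}}.
int(A) = ⋃ {U ∈ τ : U ⊆ A}. Opens contained in A: ∅, {80}.
Taking the union of these: int(A) = {80}.
cl(A) = ⋂ {C closed : A ⊆ C}. Closed sets containing A: {80}, {80, 81, 82}.
Intersecting these: cl(A) = {80}.
∂A = cl(A) ∖ int(A) = {80} ∖ {80} = ∅.


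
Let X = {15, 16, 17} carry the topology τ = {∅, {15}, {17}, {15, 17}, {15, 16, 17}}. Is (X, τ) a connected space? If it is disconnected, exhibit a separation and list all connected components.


(X, τ) is connected.

Find clopen sets (U ∈ τ with X ∖ U ∈ τ):
  U = ∅, X ∖ U = {15, 16, 17} — both open, so U is clopen.
  U = {15, 16, 17}, X ∖ U = ∅ — both open, so U is clopen.
Only trivial clopens (∅ and X) exist, so (X, τ) is connected.
Compute connected components by grouping points that agree on all clopens:
  component: {15, 16, 17}


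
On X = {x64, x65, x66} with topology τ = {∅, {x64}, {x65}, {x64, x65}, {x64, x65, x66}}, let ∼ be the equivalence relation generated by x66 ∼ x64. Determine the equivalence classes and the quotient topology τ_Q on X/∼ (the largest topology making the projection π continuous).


X/∼ = {[x64=x66], [x65]}; |τ_Q| = 3.

Equivalence classes: [x64=x66], [x65].
Quotient map π: X → X/∼ sends x64 ↦ [x64=x66], x65 ↦ [x65], x66 ↦ [x64=x66].
For each subset V ⊆ X/∼, compute π^{-1}(V) ⊆ X and check whether π^{-1}(V) ∈ τ. V is open in τ_Q iff π^{-1}(V) ∈ τ.
  V = {}: π^{-1}(V) = ∅ ∈ τ ✓.
  V = {[x64=x66]}: π^{-1}(V) = {x64, x66} ∉ τ ✗.
  V = {[x65]}: π^{-1}(V) = {x65} ∈ τ ✓.
  V = {[x64=x66], [x65]}: π^{-1}(V) = {x64, x65, x66} ∈ τ ✓.
Open sets in the quotient: τ_Q = {{}, {[x65]}, {[x64=x66], [x65]}} (3 elements).


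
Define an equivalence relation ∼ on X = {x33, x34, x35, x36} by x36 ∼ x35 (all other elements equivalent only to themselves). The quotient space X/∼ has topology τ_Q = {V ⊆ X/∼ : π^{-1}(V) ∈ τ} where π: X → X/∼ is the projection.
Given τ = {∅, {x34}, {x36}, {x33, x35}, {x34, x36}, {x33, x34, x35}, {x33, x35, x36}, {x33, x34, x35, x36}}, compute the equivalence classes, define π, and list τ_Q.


X/∼ = {[x33], [x34], [x35=x36]}; |τ_Q| = 4.

Equivalence classes: [x33], [x34], [x35=x36].
Quotient map π: X → X/∼ sends x33 ↦ [x33], x34 ↦ [x34], x35 ↦ [x35=x36], x36 ↦ [x35=x36].
For each subset V ⊆ X/∼, compute π^{-1}(V) ⊆ X and check whether π^{-1}(V) ∈ τ. V is open in τ_Q iff π^{-1}(V) ∈ τ.
  V = {}: π^{-1}(V) = ∅ ∈ τ ✓.
  V = {[x33]}: π^{-1}(V) = {x33} ∉ τ ✗.
  V = {[x34]}: π^{-1}(V) = {x34} ∈ τ ✓.
  V = {[x33], [x34]}: π^{-1}(V) = {x33, x34} ∉ τ ✗.
  V = {[x35=x36]}: π^{-1}(V) = {x35, x36} ∉ τ ✗.
  V = {[x33], [x35=x36]}: π^{-1}(V) = {x33, x35, x36} ∈ τ ✓.
  V = {[x34], [x35=x36]}: π^{-1}(V) = {x34, x35, x36} ∉ τ ✗.
  V = {[x33], [x34], [x35=x36]}: π^{-1}(V) = {x33, x34, x35, x36} ∈ τ ✓.
Open sets in the quotient: τ_Q = {{}, {[x34]}, {[x33], [x35=x36]}, {[x33], [x34], [x35=x36]}} (4 elements).


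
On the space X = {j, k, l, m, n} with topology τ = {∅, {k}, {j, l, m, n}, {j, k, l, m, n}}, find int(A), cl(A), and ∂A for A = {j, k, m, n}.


int(A) = {k}, cl(A) = {j, k, l, m, n}, ∂A = {j, l, m, n}.

Closed sets in (X, τ) are complements of opens:
  closed(X, τ) = {∅, {k}, {j, l, m, n}, {j, k, l, m, n}}.
int(A) = ⋃ {U ∈ τ : U ⊆ A}. Opens contained in A: ∅, {k}.
Taking the union of these: int(A) = {k}.
cl(A) = ⋂ {C closed : A ⊆ C}. Closed sets containing A: {j, k, l, m, n}.
Intersecting these: cl(A) = {j, k, l, m, n}.
∂A = cl(A) ∖ int(A) = {j, k, l, m, n} ∖ {k} = {j, l, m, n}.


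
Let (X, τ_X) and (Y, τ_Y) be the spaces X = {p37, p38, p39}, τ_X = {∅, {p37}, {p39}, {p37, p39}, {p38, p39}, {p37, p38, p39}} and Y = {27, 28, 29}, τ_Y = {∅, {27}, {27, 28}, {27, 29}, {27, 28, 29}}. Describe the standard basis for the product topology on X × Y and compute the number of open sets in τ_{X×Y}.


Basis B = {∅ × ∅, {p37} × {27}, {p39} × {27}, {p37} × {27, 28}, {p37} × {27, 29}, {p37, p39} × {27}, {p38, p39} × {27}, {p39} × {27, 28}, {p39} × {27, 29}, {p37} × {27, 28, 29}, {p37, p38, p39} × {27}, {p39} × {27, 28, 29}, {p37, p39} × {27, 28}, {p37, p39} × {27, 29}, {p38, p39} × {27, 28}, {p38, p39} × {27, 29}, {p37, p39} × {27, 28, 29}, {p37, p38, p39} × {27, 28}, {p37, p38, p39} × {27, 29}, {p38, p39} × {27, 28, 29}, {p37, p38, p39} × {27, 28, 29}}; |τ_{X×Y}| = 70.

Enumerate products U × V with U ∈ τ_X, V ∈ τ_Y (deduplicated):
  ∅ × ∅ = {} (∅)
  {p37} × {27} = {(p37,27)}
  {p39} × {27} = {(p39,27)}
  {p37} × {27, 28} = {(p37,27), (p37,28)}
  {p37} × {27, 29} = {(p37,27), (p37,29)}
  {p37, p39} × {27} = {(p37,27), (p39,27)}
  {p38, p39} × {27} = {(p38,27), (p39,27)}
  {p39} × {27, 28} = {(p39,27), (p39,28)}
  {p39} × {27, 29} = {(p39,27), (p39,29)}
  {p37} × {27, 28, 29} = {(p37,27), (p37,28), (p37,29)}
  {p37, p38, p39} × {27} = {(p37,27), (p38,27), (p39,27)}
  {p39} × {27, 28, 29} = {(p39,27), (p39,28), (p39,29)}
  {p37, p39} × {27, 28} = {(p37,27), (p37,28), (p39,27), (p39,28)}
  {p37, p39} × {27, 29} = {(p37,27), (p37,29), (p39,27), (p39,29)}
  {p38, p39} × {27, 28} = {(p38,27), (p38,28), (p39,27), (p39,28)}
  {p38, p39} × {27, 29} = {(p38,27), (p38,29), (p39,27), (p39,29)}
  {p37, p39} × {27, 28, 29} = {(p37,27), (p37,28), (p37,29), (p39,27), (p39,28), (p39,29)}
  {p37, p38, p39} × {27, 28} = {(p37,27), (p37,28), (p38,27), (p38,28), (p39,27), (p39,28)}
  {p37, p38, p39} × {27, 29} = {(p37,27), (p37,29), (p38,27), (p38,29), (p39,27), (p39,29)}
  {p38, p39} × {27, 28, 29} = {(p38,27), (p38,28), (p38,29), (p39,27), (p39,28), (p39,29)}
  {p37, p38, p39} × {27, 28, 29} = {(p37,27), (p37,28), (p37,29), (p38,27), (p38,28), (p38,29), (p39,27), (p39,28), (p39,29)}
These 21 distinct sets form the basis B.
Close under arbitrary unions to get τ_{X×Y}; counting gives |τ_{X×Y}| = 70.


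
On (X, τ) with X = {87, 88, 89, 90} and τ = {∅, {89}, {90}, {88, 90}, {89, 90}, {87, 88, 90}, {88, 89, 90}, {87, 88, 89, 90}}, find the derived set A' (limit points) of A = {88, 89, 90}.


A' = {87, 88}

For each x ∈ X, list the open sets U ∈ τ with x ∈ U, then check whether U ∩ (A ∖ {x}) ≠ ∅ for every such U.
  x = 87: opens ∋ x are {87, 88, 90}, {87, 88, 89, 90}; each meets A ∖ {87}, so x IS a limit point.
  x = 88: opens ∋ x are {88, 90}, {87, 88, 90}, {88, 89, 90}, {87, 88, 89, 90}; each meets A ∖ {88}, so x IS a limit point.
  x = 89: open {89} ∋ x has {89} ∩ (A ∖ {89}) = ∅, so x is NOT a limit point.
  x = 90: open {90} ∋ x has {90} ∩ (A ∖ {90}) = ∅, so x is NOT a limit point.
Collecting: A' = {87, 88}.


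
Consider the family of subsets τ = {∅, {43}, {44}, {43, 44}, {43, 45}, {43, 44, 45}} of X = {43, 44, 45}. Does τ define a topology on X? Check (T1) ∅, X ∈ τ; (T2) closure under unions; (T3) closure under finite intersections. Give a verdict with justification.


τ IS a topology on X.

Axiom (T1): ∅ ∈ τ? Yes; X ∈ τ? Yes.
Axiom (T2/T3): check pairwise unions and intersections of members of τ.
All pairwise intersections and unions checked — each lies in τ. Therefore τ satisfies (T1), (T2), (T3): it IS a topology on X.


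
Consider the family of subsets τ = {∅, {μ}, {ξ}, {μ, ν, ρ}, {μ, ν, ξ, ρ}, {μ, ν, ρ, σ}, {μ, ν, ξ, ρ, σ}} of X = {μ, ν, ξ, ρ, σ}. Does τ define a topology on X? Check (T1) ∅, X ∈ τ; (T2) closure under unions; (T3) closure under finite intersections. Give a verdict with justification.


τ is NOT a topology on X.

Axiom (T1): ∅ ∈ τ? Yes; X ∈ τ? Yes.
Axiom (T2/T3): check pairwise unions and intersections of members of τ.
Counterexample for (T2): {μ} ∪ {ξ} = {μ, ξ} ∉ τ. Therefore τ is NOT a topology.


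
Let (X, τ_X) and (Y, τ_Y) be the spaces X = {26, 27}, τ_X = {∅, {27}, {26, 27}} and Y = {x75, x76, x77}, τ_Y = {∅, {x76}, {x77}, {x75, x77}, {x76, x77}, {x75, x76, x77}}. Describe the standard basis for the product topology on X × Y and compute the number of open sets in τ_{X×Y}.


Basis B = {∅ × ∅, {27} × {x76}, {27} × {x77}, {26, 27} × {x76}, {26, 27} × {x77}, {27} × {x75, x77}, {27} × {x76, x77}, {27} × {x75, x76, x77}, {26, 27} × {x75, x77}, {26, 27} × {x76, x77}, {26, 27} × {x75, x76, x77}}; |τ_{X×Y}| = 18.

Enumerate products U × V with U ∈ τ_X, V ∈ τ_Y (deduplicated):
  ∅ × ∅ = {} (∅)
  {27} × {x76} = {(27,x76)}
  {27} × {x77} = {(27,x77)}
  {26, 27} × {x76} = {(26,x76), (27,x76)}
  {26, 27} × {x77} = {(26,x77), (27,x77)}
  {27} × {x75, x77} = {(27,x75), (27,x77)}
  {27} × {x76, x77} = {(27,x76), (27,x77)}
  {27} × {x75, x76, x77} = {(27,x75), (27,x76), (27,x77)}
  {26, 27} × {x75, x77} = {(26,x75), (26,x77), (27,x75), (27,x77)}
  {26, 27} × {x76, x77} = {(26,x76), (26,x77), (27,x76), (27,x77)}
  {26, 27} × {x75, x76, x77} = {(26,x75), (26,x76), (26,x77), (27,x75), (27,x76), (27,x77)}
These 11 distinct sets form the basis B.
Close under arbitrary unions to get τ_{X×Y}; counting gives |τ_{X×Y}| = 18.


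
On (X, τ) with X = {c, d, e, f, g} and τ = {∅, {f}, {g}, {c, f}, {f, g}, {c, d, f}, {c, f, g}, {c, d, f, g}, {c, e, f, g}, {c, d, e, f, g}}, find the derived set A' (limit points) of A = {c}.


A' = {d, e}

For each x ∈ X, list the open sets U ∈ τ with x ∈ U, then check whether U ∩ (A ∖ {x}) ≠ ∅ for every such U.
  x = c: open {c, f} ∋ x has {c, f} ∩ (A ∖ {c}) = ∅, so x is NOT a limit point.
  x = d: opens ∋ x are {c, d, f}, {c, d, f, g}, {c, d, e, f, g}; each meets A ∖ {d}, so x IS a limit point.
  x = e: opens ∋ x are {c, e, f, g}, {c, d, e, f, g}; each meets A ∖ {e}, so x IS a limit point.
  x = f: open {f} ∋ x has {f} ∩ (A ∖ {f}) = ∅, so x is NOT a limit point.
  x = g: open {g} ∋ x has {g} ∩ (A ∖ {g}) = ∅, so x is NOT a limit point.
Collecting: A' = {d, e}.


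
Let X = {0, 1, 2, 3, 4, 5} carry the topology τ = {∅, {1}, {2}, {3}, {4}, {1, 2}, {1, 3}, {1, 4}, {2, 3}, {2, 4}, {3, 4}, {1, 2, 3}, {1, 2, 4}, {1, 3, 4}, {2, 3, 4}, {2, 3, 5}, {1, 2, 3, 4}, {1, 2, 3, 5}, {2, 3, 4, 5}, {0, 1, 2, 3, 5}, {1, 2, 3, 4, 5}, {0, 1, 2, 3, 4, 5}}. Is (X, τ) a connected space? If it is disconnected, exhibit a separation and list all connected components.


(X, τ) is disconnected; components = [{4}, {0, 1, 2, 3, 5}].

Find clopen sets (U ∈ τ with X ∖ U ∈ τ):
  U = ∅, X ∖ U = {0, 1, 2, 3, 4, 5} — both open, so U is clopen.
  U = {4}, X ∖ U = {0, 1, 2, 3, 5} — both open, so U is clopen.
  U = {0, 1, 2, 3, 5}, X ∖ U = {4} — both open, so U is clopen.
  U = {0, 1, 2, 3, 4, 5}, X ∖ U = ∅ — both open, so U is clopen.
Nontrivial clopen(s) exist: e.g. {4}. So (X, τ) is disconnected.
Compute connected components by grouping points that agree on all clopens:
  component: {4}
  component: {0, 1, 2, 3, 5}


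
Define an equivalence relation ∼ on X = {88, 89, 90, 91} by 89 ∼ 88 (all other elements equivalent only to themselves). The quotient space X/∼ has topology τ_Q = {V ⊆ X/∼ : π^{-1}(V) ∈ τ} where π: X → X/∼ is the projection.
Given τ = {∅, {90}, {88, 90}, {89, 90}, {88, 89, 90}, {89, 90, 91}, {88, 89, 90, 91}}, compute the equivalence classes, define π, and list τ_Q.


X/∼ = {[88=89], [90], [91]}; |τ_Q| = 4.

Equivalence classes: [88=89], [90], [91].
Quotient map π: X → X/∼ sends 88 ↦ [88=89], 89 ↦ [88=89], 90 ↦ [90], 91 ↦ [91].
For each subset V ⊆ X/∼, compute π^{-1}(V) ⊆ X and check whether π^{-1}(V) ∈ τ. V is open in τ_Q iff π^{-1}(V) ∈ τ.
  V = {}: π^{-1}(V) = ∅ ∈ τ ✓.
  V = {[88=89]}: π^{-1}(V) = {88, 89} ∉ τ ✗.
  V = {[90]}: π^{-1}(V) = {90} ∈ τ ✓.
  V = {[88=89], [90]}: π^{-1}(V) = {88, 89, 90} ∈ τ ✓.
  V = {[91]}: π^{-1}(V) = {91} ∉ τ ✗.
  V = {[88=89], [91]}: π^{-1}(V) = {88, 89, 91} ∉ τ ✗.
  V = {[90], [91]}: π^{-1}(V) = {90, 91} ∉ τ ✗.
  V = {[88=89], [90], [91]}: π^{-1}(V) = {88, 89, 90, 91} ∈ τ ✓.
Open sets in the quotient: τ_Q = {{}, {[90]}, {[88=89], [90]}, {[88=89], [90], [91]}} (4 elements).


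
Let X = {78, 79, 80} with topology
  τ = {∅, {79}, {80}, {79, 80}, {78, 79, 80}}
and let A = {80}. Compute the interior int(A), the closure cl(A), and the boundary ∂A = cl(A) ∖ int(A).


int(A) = {80}, cl(A) = {78, 80}, ∂A = {78}.

Closed sets in (X, τ) are complements of opens:
  closed(X, τ) = {∅, {78}, {78, 79}, {78, 80}, {78, 79, 80}}.
int(A) = ⋃ {U ∈ τ : U ⊆ A}. Opens contained in A: ∅, {80}.
Taking the union of these: int(A) = {80}.
cl(A) = ⋂ {C closed : A ⊆ C}. Closed sets containing A: {78, 80}, {78, 79, 80}.
Intersecting these: cl(A) = {78, 80}.
∂A = cl(A) ∖ int(A) = {78, 80} ∖ {80} = {78}.


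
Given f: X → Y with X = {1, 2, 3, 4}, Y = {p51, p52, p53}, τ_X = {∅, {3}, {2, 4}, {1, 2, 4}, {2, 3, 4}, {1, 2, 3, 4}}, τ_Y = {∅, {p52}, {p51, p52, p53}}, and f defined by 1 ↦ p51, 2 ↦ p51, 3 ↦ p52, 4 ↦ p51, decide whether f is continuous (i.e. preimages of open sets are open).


f IS continuous.

Compute f^{-1}(U) for each U ∈ τ_Y:
  U = ∅: f^{-1}(U) = ∅ ∈ τ_X ✓.
  U = {p52}: f^{-1}(U) = {3} ∈ τ_X ✓.
  U = {p51, p52, p53}: f^{-1}(U) = {1, 2, 3, 4} ∈ τ_X ✓.
Every preimage lies in τ_X, so f IS continuous.


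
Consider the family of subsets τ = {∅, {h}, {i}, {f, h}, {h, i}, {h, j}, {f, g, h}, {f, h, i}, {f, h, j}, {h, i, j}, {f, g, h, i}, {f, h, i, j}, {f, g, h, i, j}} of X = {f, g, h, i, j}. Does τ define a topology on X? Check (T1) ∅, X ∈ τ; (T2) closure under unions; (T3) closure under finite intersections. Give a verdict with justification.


τ is NOT a topology on X.

Axiom (T1): ∅ ∈ τ? Yes; X ∈ τ? Yes.
Axiom (T2/T3): check pairwise unions and intersections of members of τ.
Counterexample for (T2): {h, j} ∪ {f, g, h} = {f, g, h, j} ∉ τ. Therefore τ is NOT a topology.


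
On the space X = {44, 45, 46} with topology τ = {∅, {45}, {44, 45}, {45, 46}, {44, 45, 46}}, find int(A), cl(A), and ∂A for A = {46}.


int(A) = ∅, cl(A) = {46}, ∂A = {46}.

Closed sets in (X, τ) are complements of opens:
  closed(X, τ) = {∅, {44}, {46}, {44, 46}, {44, 45, 46}}.
int(A) = ⋃ {U ∈ τ : U ⊆ A}. Opens contained in A: ∅.
Taking the union of these: int(A) = ∅.
cl(A) = ⋂ {C closed : A ⊆ C}. Closed sets containing A: {46}, {44, 46}, {44, 45, 46}.
Intersecting these: cl(A) = {46}.
∂A = cl(A) ∖ int(A) = {46} ∖ ∅ = {46}.


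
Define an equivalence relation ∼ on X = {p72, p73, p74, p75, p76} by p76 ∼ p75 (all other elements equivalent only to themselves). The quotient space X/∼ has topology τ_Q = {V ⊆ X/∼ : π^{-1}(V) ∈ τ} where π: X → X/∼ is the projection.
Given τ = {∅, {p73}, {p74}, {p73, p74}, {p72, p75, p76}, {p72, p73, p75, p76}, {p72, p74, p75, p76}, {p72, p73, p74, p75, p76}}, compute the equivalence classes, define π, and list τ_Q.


X/∼ = {[p72], [p73], [p74], [p75=p76]}; |τ_Q| = 8.

Equivalence classes: [p72], [p73], [p74], [p75=p76].
Quotient map π: X → X/∼ sends p72 ↦ [p72], p73 ↦ [p73], p74 ↦ [p74], p75 ↦ [p75=p76], p76 ↦ [p75=p76].
For each subset V ⊆ X/∼, compute π^{-1}(V) ⊆ X and check whether π^{-1}(V) ∈ τ. V is open in τ_Q iff π^{-1}(V) ∈ τ.
  V = {}: π^{-1}(V) = ∅ ∈ τ ✓.
  V = {[p72]}: π^{-1}(V) = {p72} ∉ τ ✗.
  V = {[p73]}: π^{-1}(V) = {p73} ∈ τ ✓.
  V = {[p72], [p73]}: π^{-1}(V) = {p72, p73} ∉ τ ✗.
  V = {[p74]}: π^{-1}(V) = {p74} ∈ τ ✓.
  V = {[p72], [p74]}: π^{-1}(V) = {p72, p74} ∉ τ ✗.
  V = {[p73], [p74]}: π^{-1}(V) = {p73, p74} ∈ τ ✓.
  V = {[p72], [p73], [p74]}: π^{-1}(V) = {p72, p73, p74} ∉ τ ✗.
  V = {[p75=p76]}: π^{-1}(V) = {p75, p76} ∉ τ ✗.
  V = {[p72], [p75=p76]}: π^{-1}(V) = {p72, p75, p76} ∈ τ ✓.
  V = {[p73], [p75=p76]}: π^{-1}(V) = {p73, p75, p76} ∉ τ ✗.
  V = {[p72], [p73], [p75=p76]}: π^{-1}(V) = {p72, p73, p75, p76} ∈ τ ✓.
  V = {[p74], [p75=p76]}: π^{-1}(V) = {p74, p75, p76} ∉ τ ✗.
  V = {[p72], [p74], [p75=p76]}: π^{-1}(V) = {p72, p74, p75, p76} ∈ τ ✓.
  V = {[p73], [p74], [p75=p76]}: π^{-1}(V) = {p73, p74, p75, p76} ∉ τ ✗.
  V = {[p72], [p73], [p74], [p75=p76]}: π^{-1}(V) = {p72, p73, p74, p75, p76} ∈ τ ✓.
Open sets in the quotient: τ_Q = {{}, {[p73]}, {[p74]}, {[p73], [p74]}, {[p72], [p75=p76]}, {[p72], [p73], [p75=p76]}, {[p72], [p74], [p75=p76]}, {[p72], [p73], [p74], [p75=p76]}} (8 elements).


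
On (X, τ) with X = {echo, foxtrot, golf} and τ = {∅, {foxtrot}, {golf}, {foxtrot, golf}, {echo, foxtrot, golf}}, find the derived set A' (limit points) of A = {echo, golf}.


A' = {echo}

For each x ∈ X, list the open sets U ∈ τ with x ∈ U, then check whether U ∩ (A ∖ {x}) ≠ ∅ for every such U.
  x = echo: opens ∋ x are {echo, foxtrot, golf}; each meets A ∖ {echo}, so x IS a limit point.
  x = foxtrot: open {foxtrot} ∋ x has {foxtrot} ∩ (A ∖ {foxtrot}) = ∅, so x is NOT a limit point.
  x = golf: open {golf} ∋ x has {golf} ∩ (A ∖ {golf}) = ∅, so x is NOT a limit point.
Collecting: A' = {echo}.


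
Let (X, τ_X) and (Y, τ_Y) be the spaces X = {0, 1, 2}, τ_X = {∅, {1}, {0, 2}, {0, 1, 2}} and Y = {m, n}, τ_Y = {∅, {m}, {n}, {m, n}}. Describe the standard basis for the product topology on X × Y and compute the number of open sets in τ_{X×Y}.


Basis B = {∅ × ∅, {1} × {m}, {1} × {n}, {0, 2} × {m}, {0, 2} × {n}, {1} × {m, n}, {0, 1, 2} × {m}, {0, 1, 2} × {n}, {0, 2} × {m, n}, {0, 1, 2} × {m, n}}; |τ_{X×Y}| = 16.

Enumerate products U × V with U ∈ τ_X, V ∈ τ_Y (deduplicated):
  ∅ × ∅ = {} (∅)
  {1} × {m} = {(1,m)}
  {1} × {n} = {(1,n)}
  {0, 2} × {m} = {(0,m), (2,m)}
  {0, 2} × {n} = {(0,n), (2,n)}
  {1} × {m, n} = {(1,m), (1,n)}
  {0, 1, 2} × {m} = {(0,m), (1,m), (2,m)}
  {0, 1, 2} × {n} = {(0,n), (1,n), (2,n)}
  {0, 2} × {m, n} = {(0,m), (0,n), (2,m), (2,n)}
  {0, 1, 2} × {m, n} = {(0,m), (0,n), (1,m), (1,n), (2,m), (2,n)}
These 10 distinct sets form the basis B.
Close under arbitrary unions to get τ_{X×Y}; counting gives |τ_{X×Y}| = 16.


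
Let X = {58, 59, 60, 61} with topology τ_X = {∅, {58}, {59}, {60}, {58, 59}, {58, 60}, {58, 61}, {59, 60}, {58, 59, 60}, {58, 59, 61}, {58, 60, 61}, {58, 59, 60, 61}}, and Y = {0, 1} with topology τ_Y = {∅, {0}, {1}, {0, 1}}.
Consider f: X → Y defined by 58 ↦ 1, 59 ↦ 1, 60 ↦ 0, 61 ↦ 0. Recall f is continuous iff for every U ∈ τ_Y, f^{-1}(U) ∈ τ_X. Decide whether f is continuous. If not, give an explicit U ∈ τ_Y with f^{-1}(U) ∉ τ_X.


f is NOT continuous.

Compute f^{-1}(U) for each U ∈ τ_Y:
  U = ∅: f^{-1}(U) = ∅ ∈ τ_X ✓.
  U = {0}: f^{-1}(U) = {60, 61} ∉ τ_X ✗.
  U = {1}: f^{-1}(U) = {58, 59} ∈ τ_X ✓.
  U = {0, 1}: f^{-1}(U) = {58, 59, 60, 61} ∈ τ_X ✓.
Found U = {0} with f^{-1}(U) = {60, 61} not in τ_X. Therefore f is NOT continuous.


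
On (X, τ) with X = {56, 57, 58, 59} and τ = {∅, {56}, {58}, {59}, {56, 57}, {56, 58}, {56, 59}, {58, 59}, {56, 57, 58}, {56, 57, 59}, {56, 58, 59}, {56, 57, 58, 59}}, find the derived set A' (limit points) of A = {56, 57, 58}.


A' = {57}

For each x ∈ X, list the open sets U ∈ τ with x ∈ U, then check whether U ∩ (A ∖ {x}) ≠ ∅ for every such U.
  x = 56: open {56} ∋ x has {56} ∩ (A ∖ {56}) = ∅, so x is NOT a limit point.
  x = 57: opens ∋ x are {56, 57}, {56, 57, 58}, {56, 57, 59}, {56, 57, 58, 59}; each meets A ∖ {57}, so x IS a limit point.
  x = 58: open {58} ∋ x has {58} ∩ (A ∖ {58}) = ∅, so x is NOT a limit point.
  x = 59: open {59} ∋ x has {59} ∩ (A ∖ {59}) = ∅, so x is NOT a limit point.
Collecting: A' = {57}.


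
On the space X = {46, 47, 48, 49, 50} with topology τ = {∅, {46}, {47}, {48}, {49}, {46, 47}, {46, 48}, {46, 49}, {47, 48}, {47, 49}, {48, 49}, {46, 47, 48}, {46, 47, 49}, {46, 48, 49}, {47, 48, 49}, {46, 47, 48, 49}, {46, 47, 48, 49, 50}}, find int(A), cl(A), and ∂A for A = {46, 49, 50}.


int(A) = {46, 49}, cl(A) = {46, 49, 50}, ∂A = {50}.

Closed sets in (X, τ) are complements of opens:
  closed(X, τ) = {∅, {50}, {46, 50}, {47, 50}, {48, 50}, {49, 50}, {46, 47, 50}, {46, 48, 50}, {46, 49, 50}, {47, 48, 50}, {47, 49, 50}, {48, 49, 50}, {46, 47, 48, 50}, {46, 47, 49, 50}, {46, 48, 49, 50}, {47, 48, 49, 50}, {46, 47, 48, 49, 50}}.
int(A) = ⋃ {U ∈ τ : U ⊆ A}. Opens contained in A: ∅, {46}, {49}, {46, 49}.
Taking the union of these: int(A) = {46, 49}.
cl(A) = ⋂ {C closed : A ⊆ C}. Closed sets containing A: {46, 49, 50}, {46, 47, 49, 50}, {46, 48, 49, 50}, {46, 47, 48, 49, 50}.
Intersecting these: cl(A) = {46, 49, 50}.
∂A = cl(A) ∖ int(A) = {46, 49, 50} ∖ {46, 49} = {50}.


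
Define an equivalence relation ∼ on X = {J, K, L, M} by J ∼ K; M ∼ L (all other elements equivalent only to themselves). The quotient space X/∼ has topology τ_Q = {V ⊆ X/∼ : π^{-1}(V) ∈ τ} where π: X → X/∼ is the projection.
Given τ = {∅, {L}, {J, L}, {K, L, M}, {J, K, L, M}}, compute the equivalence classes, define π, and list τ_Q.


X/∼ = {[J=K], [L=M]}; |τ_Q| = 2.

Equivalence classes: [J=K], [L=M].
Quotient map π: X → X/∼ sends J ↦ [J=K], K ↦ [J=K], L ↦ [L=M], M ↦ [L=M].
For each subset V ⊆ X/∼, compute π^{-1}(V) ⊆ X and check whether π^{-1}(V) ∈ τ. V is open in τ_Q iff π^{-1}(V) ∈ τ.
  V = {}: π^{-1}(V) = ∅ ∈ τ ✓.
  V = {[J=K]}: π^{-1}(V) = {J, K} ∉ τ ✗.
  V = {[L=M]}: π^{-1}(V) = {L, M} ∉ τ ✗.
  V = {[J=K], [L=M]}: π^{-1}(V) = {J, K, L, M} ∈ τ ✓.
Open sets in the quotient: τ_Q = {{}, {[J=K], [L=M]}} (2 elements).


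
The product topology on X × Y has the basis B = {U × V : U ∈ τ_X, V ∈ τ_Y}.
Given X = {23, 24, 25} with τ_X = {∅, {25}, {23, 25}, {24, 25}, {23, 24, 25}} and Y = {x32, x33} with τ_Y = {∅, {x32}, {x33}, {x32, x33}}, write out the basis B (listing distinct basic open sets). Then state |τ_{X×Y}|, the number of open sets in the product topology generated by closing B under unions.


Basis B = {∅ × ∅, {25} × {x32}, {25} × {x33}, {23, 25} × {x32}, {23, 25} × {x33}, {24, 25} × {x32}, {24, 25} × {x33}, {25} × {x32, x33}, {23, 24, 25} × {x32}, {23, 24, 25} × {x33}, {23, 25} × {x32, x33}, {24, 25} × {x32, x33}, {23, 24, 25} × {x32, x33}}; |τ_{X×Y}| = 25.

Enumerate products U × V with U ∈ τ_X, V ∈ τ_Y (deduplicated):
  ∅ × ∅ = {} (∅)
  {25} × {x32} = {(25,x32)}
  {25} × {x33} = {(25,x33)}
  {23, 25} × {x32} = {(23,x32), (25,x32)}
  {23, 25} × {x33} = {(23,x33), (25,x33)}
  {24, 25} × {x32} = {(24,x32), (25,x32)}
  {24, 25} × {x33} = {(24,x33), (25,x33)}
  {25} × {x32, x33} = {(25,x32), (25,x33)}
  {23, 24, 25} × {x32} = {(23,x32), (24,x32), (25,x32)}
  {23, 24, 25} × {x33} = {(23,x33), (24,x33), (25,x33)}
  {23, 25} × {x32, x33} = {(23,x32), (23,x33), (25,x32), (25,x33)}
  {24, 25} × {x32, x33} = {(24,x32), (24,x33), (25,x32), (25,x33)}
  {23, 24, 25} × {x32, x33} = {(23,x32), (23,x33), (24,x32), (24,x33), (25,x32), (25,x33)}
These 13 distinct sets form the basis B.
Close under arbitrary unions to get τ_{X×Y}; counting gives |τ_{X×Y}| = 25.


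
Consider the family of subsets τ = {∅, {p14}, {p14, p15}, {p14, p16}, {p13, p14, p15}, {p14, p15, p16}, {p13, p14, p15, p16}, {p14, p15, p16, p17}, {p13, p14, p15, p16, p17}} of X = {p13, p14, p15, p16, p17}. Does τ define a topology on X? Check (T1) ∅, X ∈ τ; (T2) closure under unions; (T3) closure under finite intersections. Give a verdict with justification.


τ IS a topology on X.

Axiom (T1): ∅ ∈ τ? Yes; X ∈ τ? Yes.
Axiom (T2/T3): check pairwise unions and intersections of members of τ.
All pairwise intersections and unions checked — each lies in τ. Therefore τ satisfies (T1), (T2), (T3): it IS a topology on X.


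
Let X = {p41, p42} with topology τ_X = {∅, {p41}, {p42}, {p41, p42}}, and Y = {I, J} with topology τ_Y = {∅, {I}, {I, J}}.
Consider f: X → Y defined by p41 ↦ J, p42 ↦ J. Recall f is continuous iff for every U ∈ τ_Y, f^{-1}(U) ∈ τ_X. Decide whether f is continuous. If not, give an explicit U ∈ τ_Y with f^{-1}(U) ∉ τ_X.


f IS continuous.

Compute f^{-1}(U) for each U ∈ τ_Y:
  U = ∅: f^{-1}(U) = ∅ ∈ τ_X ✓.
  U = {I}: f^{-1}(U) = ∅ ∈ τ_X ✓.
  U = {I, J}: f^{-1}(U) = {p41, p42} ∈ τ_X ✓.
Every preimage lies in τ_X, so f IS continuous.


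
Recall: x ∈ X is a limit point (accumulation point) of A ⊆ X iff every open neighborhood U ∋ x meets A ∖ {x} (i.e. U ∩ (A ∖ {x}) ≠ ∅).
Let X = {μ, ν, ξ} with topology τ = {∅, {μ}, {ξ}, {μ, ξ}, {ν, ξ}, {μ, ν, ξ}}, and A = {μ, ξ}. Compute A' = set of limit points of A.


A' = {ν}

For each x ∈ X, list the open sets U ∈ τ with x ∈ U, then check whether U ∩ (A ∖ {x}) ≠ ∅ for every such U.
  x = μ: open {μ} ∋ x has {μ} ∩ (A ∖ {μ}) = ∅, so x is NOT a limit point.
  x = ν: opens ∋ x are {ν, ξ}, {μ, ν, ξ}; each meets A ∖ {ν}, so x IS a limit point.
  x = ξ: open {ξ} ∋ x has {ξ} ∩ (A ∖ {ξ}) = ∅, so x is NOT a limit point.
Collecting: A' = {ν}.


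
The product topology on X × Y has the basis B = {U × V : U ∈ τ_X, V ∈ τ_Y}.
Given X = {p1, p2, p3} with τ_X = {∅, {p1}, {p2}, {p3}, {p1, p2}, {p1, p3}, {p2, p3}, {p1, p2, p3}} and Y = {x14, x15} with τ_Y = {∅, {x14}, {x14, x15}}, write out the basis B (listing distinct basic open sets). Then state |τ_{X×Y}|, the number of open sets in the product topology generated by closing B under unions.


Basis B = {∅ × ∅, {p1} × {x14}, {p2} × {x14}, {p3} × {x14}, {p1} × {x14, x15}, {p1, p2} × {x14}, {p1, p3} × {x14}, {p2} × {x14, x15}, {p2, p3} × {x14}, {p3} × {x14, x15}, {p1, p2, p3} × {x14}, {p1, p2} × {x14, x15}, {p1, p3} × {x14, x15}, {p2, p3} × {x14, x15}, {p1, p2, p3} × {x14, x15}}; |τ_{X×Y}| = 27.

Enumerate products U × V with U ∈ τ_X, V ∈ τ_Y (deduplicated):
  ∅ × ∅ = {} (∅)
  {p1} × {x14} = {(p1,x14)}
  {p2} × {x14} = {(p2,x14)}
  {p3} × {x14} = {(p3,x14)}
  {p1} × {x14, x15} = {(p1,x14), (p1,x15)}
  {p1, p2} × {x14} = {(p1,x14), (p2,x14)}
  {p1, p3} × {x14} = {(p1,x14), (p3,x14)}
  {p2} × {x14, x15} = {(p2,x14), (p2,x15)}
  {p2, p3} × {x14} = {(p2,x14), (p3,x14)}
  {p3} × {x14, x15} = {(p3,x14), (p3,x15)}
  {p1, p2, p3} × {x14} = {(p1,x14), (p2,x14), (p3,x14)}
  {p1, p2} × {x14, x15} = {(p1,x14), (p1,x15), (p2,x14), (p2,x15)}
  {p1, p3} × {x14, x15} = {(p1,x14), (p1,x15), (p3,x14), (p3,x15)}
  {p2, p3} × {x14, x15} = {(p2,x14), (p2,x15), (p3,x14), (p3,x15)}
  {p1, p2, p3} × {x14, x15} = {(p1,x14), (p1,x15), (p2,x14), (p2,x15), (p3,x14), (p3,x15)}
These 15 distinct sets form the basis B.
Close under arbitrary unions to get τ_{X×Y}; counting gives |τ_{X×Y}| = 27.


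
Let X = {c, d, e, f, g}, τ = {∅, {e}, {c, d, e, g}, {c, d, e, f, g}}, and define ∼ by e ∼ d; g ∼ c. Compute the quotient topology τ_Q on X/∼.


X/∼ = {[c=g], [d=e], [f]}; |τ_Q| = 3.

Equivalence classes: [c=g], [d=e], [f].
Quotient map π: X → X/∼ sends c ↦ [c=g], d ↦ [d=e], e ↦ [d=e], f ↦ [f], g ↦ [c=g].
For each subset V ⊆ X/∼, compute π^{-1}(V) ⊆ X and check whether π^{-1}(V) ∈ τ. V is open in τ_Q iff π^{-1}(V) ∈ τ.
  V = {}: π^{-1}(V) = ∅ ∈ τ ✓.
  V = {[c=g]}: π^{-1}(V) = {c, g} ∉ τ ✗.
  V = {[d=e]}: π^{-1}(V) = {d, e} ∉ τ ✗.
  V = {[c=g], [d=e]}: π^{-1}(V) = {c, d, e, g} ∈ τ ✓.
  V = {[f]}: π^{-1}(V) = {f} ∉ τ ✗.
  V = {[c=g], [f]}: π^{-1}(V) = {c, f, g} ∉ τ ✗.
  V = {[d=e], [f]}: π^{-1}(V) = {d, e, f} ∉ τ ✗.
  V = {[c=g], [d=e], [f]}: π^{-1}(V) = {c, d, e, f, g} ∈ τ ✓.
Open sets in the quotient: τ_Q = {{}, {[c=g], [d=e]}, {[c=g], [d=e], [f]}} (3 elements).


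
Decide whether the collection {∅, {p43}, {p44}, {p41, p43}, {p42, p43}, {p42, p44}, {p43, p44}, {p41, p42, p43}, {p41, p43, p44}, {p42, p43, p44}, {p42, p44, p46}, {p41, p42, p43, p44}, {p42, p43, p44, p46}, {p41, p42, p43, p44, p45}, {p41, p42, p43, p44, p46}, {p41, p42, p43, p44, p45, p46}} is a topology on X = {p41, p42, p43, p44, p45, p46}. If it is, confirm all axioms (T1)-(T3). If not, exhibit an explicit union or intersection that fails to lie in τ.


τ is NOT a topology on X.

Axiom (T1): ∅ ∈ τ? Yes; X ∈ τ? Yes.
Axiom (T2/T3): check pairwise unions and intersections of members of τ.
Counterexample for (T3): {p42, p43} ∩ {p42, p44} = {p42} ∉ τ. Therefore τ is NOT a topology.


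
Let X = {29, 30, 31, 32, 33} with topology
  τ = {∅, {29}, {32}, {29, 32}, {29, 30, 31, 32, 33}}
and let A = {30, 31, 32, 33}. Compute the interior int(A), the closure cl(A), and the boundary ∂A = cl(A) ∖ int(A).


int(A) = {32}, cl(A) = {30, 31, 32, 33}, ∂A = {30, 31, 33}.

Closed sets in (X, τ) are complements of opens:
  closed(X, τ) = {∅, {30, 31, 33}, {29, 30, 31, 33}, {30, 31, 32, 33}, {29, 30, 31, 32, 33}}.
int(A) = ⋃ {U ∈ τ : U ⊆ A}. Opens contained in A: ∅, {32}.
Taking the union of these: int(A) = {32}.
cl(A) = ⋂ {C closed : A ⊆ C}. Closed sets containing A: {30, 31, 32, 33}, {29, 30, 31, 32, 33}.
Intersecting these: cl(A) = {30, 31, 32, 33}.
∂A = cl(A) ∖ int(A) = {30, 31, 32, 33} ∖ {32} = {30, 31, 33}.


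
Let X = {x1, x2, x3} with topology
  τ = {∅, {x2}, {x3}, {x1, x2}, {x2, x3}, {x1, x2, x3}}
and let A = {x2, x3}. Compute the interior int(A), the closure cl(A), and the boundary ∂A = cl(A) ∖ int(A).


int(A) = {x2, x3}, cl(A) = {x1, x2, x3}, ∂A = {x1}.

Closed sets in (X, τ) are complements of opens:
  closed(X, τ) = {∅, {x1}, {x3}, {x1, x2}, {x1, x3}, {x1, x2, x3}}.
int(A) = ⋃ {U ∈ τ : U ⊆ A}. Opens contained in A: ∅, {x2}, {x3}, {x2, x3}.
Taking the union of these: int(A) = {x2, x3}.
cl(A) = ⋂ {C closed : A ⊆ C}. Closed sets containing A: {x1, x2, x3}.
Intersecting these: cl(A) = {x1, x2, x3}.
∂A = cl(A) ∖ int(A) = {x1, x2, x3} ∖ {x2, x3} = {x1}.


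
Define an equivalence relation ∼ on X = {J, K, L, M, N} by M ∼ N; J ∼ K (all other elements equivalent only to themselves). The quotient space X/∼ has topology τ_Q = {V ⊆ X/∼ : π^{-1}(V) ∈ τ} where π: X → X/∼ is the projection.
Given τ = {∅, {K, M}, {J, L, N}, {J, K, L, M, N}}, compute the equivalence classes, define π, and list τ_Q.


X/∼ = {[J=K], [L], [M=N]}; |τ_Q| = 2.

Equivalence classes: [J=K], [L], [M=N].
Quotient map π: X → X/∼ sends J ↦ [J=K], K ↦ [J=K], L ↦ [L], M ↦ [M=N], N ↦ [M=N].
For each subset V ⊆ X/∼, compute π^{-1}(V) ⊆ X and check whether π^{-1}(V) ∈ τ. V is open in τ_Q iff π^{-1}(V) ∈ τ.
  V = {}: π^{-1}(V) = ∅ ∈ τ ✓.
  V = {[J=K]}: π^{-1}(V) = {J, K} ∉ τ ✗.
  V = {[L]}: π^{-1}(V) = {L} ∉ τ ✗.
  V = {[J=K], [L]}: π^{-1}(V) = {J, K, L} ∉ τ ✗.
  V = {[M=N]}: π^{-1}(V) = {M, N} ∉ τ ✗.
  V = {[J=K], [M=N]}: π^{-1}(V) = {J, K, M, N} ∉ τ ✗.
  V = {[L], [M=N]}: π^{-1}(V) = {L, M, N} ∉ τ ✗.
  V = {[J=K], [L], [M=N]}: π^{-1}(V) = {J, K, L, M, N} ∈ τ ✓.
Open sets in the quotient: τ_Q = {{}, {[J=K], [L], [M=N]}} (2 elements).


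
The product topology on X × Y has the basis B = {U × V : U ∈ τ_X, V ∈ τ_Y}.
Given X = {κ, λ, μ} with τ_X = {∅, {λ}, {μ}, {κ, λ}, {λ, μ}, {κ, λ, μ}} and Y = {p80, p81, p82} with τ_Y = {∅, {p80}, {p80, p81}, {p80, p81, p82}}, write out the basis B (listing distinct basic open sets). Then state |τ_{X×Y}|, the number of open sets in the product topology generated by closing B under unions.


Basis B = {∅ × ∅, {λ} × {p80}, {μ} × {p80}, {κ, λ} × {p80}, {λ} × {p80, p81}, {λ, μ} × {p80}, {μ} × {p80, p81}, {κ, λ, μ} × {p80}, {λ} × {p80, p81, p82}, {μ} × {p80, p81, p82}, {κ, λ} × {p80, p81}, {λ, μ} × {p80, p81}, {κ, λ} × {p80, p81, p82}, {κ, λ, μ} × {p80, p81}, {λ, μ} × {p80, p81, p82}, {κ, λ, μ} × {p80, p81, p82}}; |τ_{X×Y}| = 40.

Enumerate products U × V with U ∈ τ_X, V ∈ τ_Y (deduplicated):
  ∅ × ∅ = {} (∅)
  {λ} × {p80} = {(λ,p80)}
  {μ} × {p80} = {(μ,p80)}
  {κ, λ} × {p80} = {(κ,p80), (λ,p80)}
  {λ} × {p80, p81} = {(λ,p80), (λ,p81)}
  {λ, μ} × {p80} = {(λ,p80), (μ,p80)}
  {μ} × {p80, p81} = {(μ,p80), (μ,p81)}
  {κ, λ, μ} × {p80} = {(κ,p80), (λ,p80), (μ,p80)}
  {λ} × {p80, p81, p82} = {(λ,p80), (λ,p81), (λ,p82)}
  {μ} × {p80, p81, p82} = {(μ,p80), (μ,p81), (μ,p82)}
  {κ, λ} × {p80, p81} = {(κ,p80), (κ,p81), (λ,p80), (λ,p81)}
  {λ, μ} × {p80, p81} = {(λ,p80), (λ,p81), (μ,p80), (μ,p81)}
  {κ, λ} × {p80, p81, p82} = {(κ,p80), (κ,p81), (κ,p82), (λ,p80), (λ,p81), (λ,p82)}
  {κ, λ, μ} × {p80, p81} = {(κ,p80), (κ,p81), (λ,p80), (λ,p81), (μ,p80), (μ,p81)}
  {λ, μ} × {p80, p81, p82} = {(λ,p80), (λ,p81), (λ,p82), (μ,p80), (μ,p81), (μ,p82)}
  {κ, λ, μ} × {p80, p81, p82} = {(κ,p80), (κ,p81), (κ,p82), (λ,p80), (λ,p81), (λ,p82), (μ,p80), (μ,p81), (μ,p82)}
These 16 distinct sets form the basis B.
Close under arbitrary unions to get τ_{X×Y}; counting gives |τ_{X×Y}| = 40.


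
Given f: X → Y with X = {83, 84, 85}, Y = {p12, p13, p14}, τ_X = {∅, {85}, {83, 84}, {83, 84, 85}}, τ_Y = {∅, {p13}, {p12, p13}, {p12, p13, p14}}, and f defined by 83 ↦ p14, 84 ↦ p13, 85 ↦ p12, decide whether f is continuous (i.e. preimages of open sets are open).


f is NOT continuous.

Compute f^{-1}(U) for each U ∈ τ_Y:
  U = ∅: f^{-1}(U) = ∅ ∈ τ_X ✓.
  U = {p13}: f^{-1}(U) = {84} ∉ τ_X ✗.
  U = {p12, p13}: f^{-1}(U) = {84, 85} ∉ τ_X ✗.
  U = {p12, p13, p14}: f^{-1}(U) = {83, 84, 85} ∈ τ_X ✓.
Found U = {p13} with f^{-1}(U) = {84} not in τ_X. Therefore f is NOT continuous.
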